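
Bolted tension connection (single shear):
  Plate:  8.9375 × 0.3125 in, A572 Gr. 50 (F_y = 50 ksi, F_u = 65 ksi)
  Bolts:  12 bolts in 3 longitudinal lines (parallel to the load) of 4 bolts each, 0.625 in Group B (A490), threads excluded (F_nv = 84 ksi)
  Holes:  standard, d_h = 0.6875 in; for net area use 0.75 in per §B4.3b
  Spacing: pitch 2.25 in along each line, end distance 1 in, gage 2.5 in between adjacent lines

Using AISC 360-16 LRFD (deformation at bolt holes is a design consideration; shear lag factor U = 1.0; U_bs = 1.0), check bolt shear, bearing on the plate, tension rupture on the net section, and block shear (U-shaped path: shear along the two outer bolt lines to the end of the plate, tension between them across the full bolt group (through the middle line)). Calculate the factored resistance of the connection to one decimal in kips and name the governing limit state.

101.9 kips (net-section rupture governs)

Bolt shear: A_b = π(0.625)²/4 = 0.3068 in². φR_n = 0.75 × 84 × 0.3068 × 12 × 1 = 231.9 kips.
Bearing (0.3125 in plate, F_u = 65 ksi): end bolts L_c = 1 − 0.6875/2 = 0.65625, R_n = min(1.2×0.65625×0.3125×65, 2.4×0.625×0.3125×65) = 15.996 kips/bolt; interior L_c = 2.25 − 0.6875 = 1.5625, R_n = 30.469 kips/bolt. φR_n = 0.75 × (3×15.996 + 9×30.469) = 241.7 kips.
Tension rupture (net): A_n = (8.9375 − 3×0.75)×0.3125 = 2.0898 in² (U = 1.0, A_e = A_n). φR_n = 0.75 × 65 × 2.0898 = 101.9 kips.
Block shear: shear path 2×[1+3×2.25] = 2×7.75 in, A_gv = 4.8438, A_nv = 2×(7.75 − 3.5×0.75)×0.3125 = 3.2031 in²; tension across gage: (5 − 2×0.75)×0.3125 = 1.0938 in². R_n = min(0.6×65×3.2031, 0.6×50×4.8438) + 1.0×65×1.0938 = min(124.92, 145.31) + 71.097 = 196.02 kips. φR_n = 0.75 × 196.02 = 147.0 kips.
Governing: min(231.9, 241.7, 101.9, 147.0) = 101.9 kips → net-section rupture.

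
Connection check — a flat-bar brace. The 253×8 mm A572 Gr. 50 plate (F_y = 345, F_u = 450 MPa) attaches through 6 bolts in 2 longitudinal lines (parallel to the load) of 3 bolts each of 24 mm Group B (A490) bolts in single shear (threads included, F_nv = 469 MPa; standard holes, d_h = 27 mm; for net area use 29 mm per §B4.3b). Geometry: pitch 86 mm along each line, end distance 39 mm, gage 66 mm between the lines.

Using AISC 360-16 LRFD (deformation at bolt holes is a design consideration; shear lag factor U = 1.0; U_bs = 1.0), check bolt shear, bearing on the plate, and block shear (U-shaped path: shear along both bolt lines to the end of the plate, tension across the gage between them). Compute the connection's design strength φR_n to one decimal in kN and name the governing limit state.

548.6 kN (block shear governs)

Bolt shear: A_b = π(24)²/4 = 452.39 mm². φR_n = 0.75 × 469 × 452.39 × 6 × 1 = 954.8 kN.
Bearing (8 mm plate, F_u = 450 MPa): end bolts L_c = 39 − 27/2 = 25.5, R_n = min(1.2×25.5×8×450, 2.4×24×8×450) = 110.16 kN/bolt; interior L_c = 86 − 27 = 59, R_n = 207.36 kN/bolt. φR_n = 0.75 × (2×110.16 + 4×207.36) = 787.3 kN.
Block shear: shear path 2×[39+2×86] = 2×211 mm, A_gv = 3376, A_nv = 2×(211 − 2.5×29)×8 = 2216 mm²; tension across gage: (66 − 1×29)×8 = 296 mm². R_n = min(0.6×450×2216, 0.6×345×3376) + 1.0×450×296 = min(598.32, 698.83) + 133.2 = 731.52 kN. φR_n = 0.75 × 731.52 = 548.6 kN.
Governing: min(954.8, 787.3, 548.6) = 548.6 kN → block shear.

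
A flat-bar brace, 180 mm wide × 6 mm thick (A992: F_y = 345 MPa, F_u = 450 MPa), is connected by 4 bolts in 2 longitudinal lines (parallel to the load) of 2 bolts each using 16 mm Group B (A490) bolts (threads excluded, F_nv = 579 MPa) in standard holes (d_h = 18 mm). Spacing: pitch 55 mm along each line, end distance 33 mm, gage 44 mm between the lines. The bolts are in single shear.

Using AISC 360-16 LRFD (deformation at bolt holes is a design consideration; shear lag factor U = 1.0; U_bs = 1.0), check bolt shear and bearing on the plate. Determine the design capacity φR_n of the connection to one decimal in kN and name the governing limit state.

272.2 kN (bearing governs)

Bolt shear: A_b = π(16)²/4 = 201.06 mm². φR_n = 0.75 × 579 × 201.06 × 4 × 1 = 349.2 kN.
Bearing (6 mm plate, F_u = 450 MPa): end bolts L_c = 33 − 18/2 = 24, R_n = min(1.2×24×6×450, 2.4×16×6×450) = 77.76 kN/bolt; interior L_c = 55 − 18 = 37, R_n = 103.68 kN/bolt. φR_n = 0.75 × (2×77.76 + 2×103.68) = 272.2 kN.
Governing: min(349.2, 272.2) = 272.2 kN → bearing.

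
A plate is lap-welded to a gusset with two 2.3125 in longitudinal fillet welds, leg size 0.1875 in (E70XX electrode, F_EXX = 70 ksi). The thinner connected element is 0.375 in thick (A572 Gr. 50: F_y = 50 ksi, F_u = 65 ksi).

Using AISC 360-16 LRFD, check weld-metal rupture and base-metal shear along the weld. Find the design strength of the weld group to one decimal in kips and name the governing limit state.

Weld metal: throat = 0.707×0.1875 = 0.13256 in, L = 2×2.3125 = 4.625 in. φR_n = 0.75 × 0.6 × 70 × 0.13256 × 4.625 = 19.3 kips.
Base metal shear (0.375 in plate): yield φR_n = 1.0×0.6×50×0.375×4.625 = 52.0 kips; rupture φR_n = 0.75×0.6×65×0.375×4.625 = 50.7 kips; take 50.7 kips (rupture).
Governing: min(19.3, 50.7) = 19.3 kips → weld metal.

19.3 kips (weld metal governs)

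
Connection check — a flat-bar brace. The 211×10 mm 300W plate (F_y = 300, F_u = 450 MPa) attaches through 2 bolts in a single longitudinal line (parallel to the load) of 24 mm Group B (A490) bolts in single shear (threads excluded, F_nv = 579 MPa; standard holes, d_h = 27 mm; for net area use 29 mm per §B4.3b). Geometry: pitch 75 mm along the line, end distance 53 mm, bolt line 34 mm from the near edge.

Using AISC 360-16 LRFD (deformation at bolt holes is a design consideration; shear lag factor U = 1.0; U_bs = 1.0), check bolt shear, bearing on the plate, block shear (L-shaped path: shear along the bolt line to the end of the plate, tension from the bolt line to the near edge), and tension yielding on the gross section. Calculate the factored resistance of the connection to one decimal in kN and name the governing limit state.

236.9 kN (block shear governs)

Bolt shear: A_b = π(24)²/4 = 452.39 mm². φR_n = 0.75 × 579 × 452.39 × 2 × 1 = 392.9 kN.
Bearing (10 mm plate, F_u = 450 MPa): end bolts L_c = 53 − 27/2 = 39.5, R_n = min(1.2×39.5×10×450, 2.4×24×10×450) = 213.3 kN/bolt; interior L_c = 75 − 27 = 48, R_n = 259.2 kN/bolt. φR_n = 0.75 × (1×213.3 + 1×259.2) = 354.4 kN.
Block shear: shear path 1×[53+1×75] = 1×128 mm, A_gv = 1280, A_nv = 1×(128 − 1.5×29)×10 = 845 mm²; tension to near edge: (34 − 0.5×29)×10 = 195 mm². R_n = min(0.6×450×845, 0.6×300×1280) + 1.0×450×195 = min(228.15, 230.4) + 87.75 = 315.9 kN. φR_n = 0.75 × 315.9 = 236.9 kN.
Tension yield (gross): A_g = 211×10 = 2110 mm². φR_n = 0.90 × 300 × 2110 = 569.7 kN.
Governing: min(392.9, 354.4, 236.9, 569.7) = 236.9 kN → block shear.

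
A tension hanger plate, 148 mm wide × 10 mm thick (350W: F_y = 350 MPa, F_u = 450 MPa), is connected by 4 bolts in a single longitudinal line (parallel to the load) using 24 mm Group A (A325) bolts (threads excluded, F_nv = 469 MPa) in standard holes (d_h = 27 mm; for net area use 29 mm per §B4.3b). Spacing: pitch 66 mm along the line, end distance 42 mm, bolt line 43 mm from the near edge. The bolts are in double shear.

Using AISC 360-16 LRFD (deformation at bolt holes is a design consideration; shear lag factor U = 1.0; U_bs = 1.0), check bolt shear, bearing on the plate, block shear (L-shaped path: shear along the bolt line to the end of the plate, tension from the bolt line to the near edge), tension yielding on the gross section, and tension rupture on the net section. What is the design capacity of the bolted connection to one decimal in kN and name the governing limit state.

Bolt shear: A_b = π(24)²/4 = 452.39 mm². φR_n = 0.75 × 469 × 452.39 × 4 × 2 = 1273.0 kN.
Bearing (10 mm plate, F_u = 450 MPa): end bolts L_c = 42 − 27/2 = 28.5, R_n = min(1.2×28.5×10×450, 2.4×24×10×450) = 153.9 kN/bolt; interior L_c = 66 − 27 = 39, R_n = 210.6 kN/bolt. φR_n = 0.75 × (1×153.9 + 3×210.6) = 589.3 kN.
Block shear: shear path 1×[42+3×66] = 1×240 mm, A_gv = 2400, A_nv = 1×(240 − 3.5×29)×10 = 1385 mm²; tension to near edge: (43 − 0.5×29)×10 = 285 mm². R_n = min(0.6×450×1385, 0.6×350×2400) + 1.0×450×285 = min(373.95, 504) + 128.25 = 502.2 kN. φR_n = 0.75 × 502.2 = 376.7 kN.
Tension yield (gross): A_g = 148×10 = 1480 mm². φR_n = 0.90 × 350 × 1480 = 466.2 kN.
Tension rupture (net): A_n = (148 − 1×29)×10 = 1190 mm² (U = 1.0, A_e = A_n). φR_n = 0.75 × 450 × 1190 = 401.6 kN.
Governing: min(1273.0, 589.3, 376.7, 466.2, 401.6) = 376.7 kN → block shear.

376.7 kN (block shear governs)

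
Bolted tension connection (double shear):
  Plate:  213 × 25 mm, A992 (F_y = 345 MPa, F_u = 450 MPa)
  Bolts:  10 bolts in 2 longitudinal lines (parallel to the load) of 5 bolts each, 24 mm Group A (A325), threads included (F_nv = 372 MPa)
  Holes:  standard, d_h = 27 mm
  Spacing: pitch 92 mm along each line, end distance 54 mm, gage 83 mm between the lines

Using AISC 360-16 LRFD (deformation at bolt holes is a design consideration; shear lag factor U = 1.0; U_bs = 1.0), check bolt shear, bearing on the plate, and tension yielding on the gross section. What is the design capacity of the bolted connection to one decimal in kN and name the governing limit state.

1653.4 kN (gross-section yield governs)

Bolt shear: A_b = π(24)²/4 = 452.39 mm². φR_n = 0.75 × 372 × 452.39 × 10 × 2 = 2524.3 kN.
Bearing (25 mm plate, F_u = 450 MPa): end bolts L_c = 54 − 27/2 = 40.5, R_n = min(1.2×40.5×25×450, 2.4×24×25×450) = 546.75 kN/bolt; interior L_c = 92 − 27 = 65, R_n = 648 kN/bolt. φR_n = 0.75 × (2×546.75 + 8×648) = 4708.1 kN.
Tension yield (gross): A_g = 213×25 = 5325 mm². φR_n = 0.90 × 345 × 5325 = 1653.4 kN.
Governing: min(2524.3, 4708.1, 1653.4) = 1653.4 kN → gross-section yield.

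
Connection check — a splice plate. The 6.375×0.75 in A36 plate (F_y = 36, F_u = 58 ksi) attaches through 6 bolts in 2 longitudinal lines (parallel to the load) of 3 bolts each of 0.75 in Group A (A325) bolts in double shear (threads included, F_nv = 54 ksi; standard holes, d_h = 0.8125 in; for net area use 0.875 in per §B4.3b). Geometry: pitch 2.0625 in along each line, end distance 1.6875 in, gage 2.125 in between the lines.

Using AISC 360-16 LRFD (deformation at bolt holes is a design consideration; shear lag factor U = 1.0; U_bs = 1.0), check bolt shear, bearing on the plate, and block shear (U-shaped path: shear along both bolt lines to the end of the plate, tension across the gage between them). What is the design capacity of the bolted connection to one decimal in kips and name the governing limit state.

182.0 kips (block shear governs)

Bolt shear: A_b = π(0.75)²/4 = 0.44179 in². φR_n = 0.75 × 54 × 0.44179 × 6 × 2 = 214.7 kips.
Bearing (0.75 in plate, F_u = 58 ksi): end bolts L_c = 1.6875 − 0.8125/2 = 1.28125, R_n = min(1.2×1.28125×0.75×58, 2.4×0.75×0.75×58) = 66.881 kips/bolt; interior L_c = 2.0625 − 0.8125 = 1.25, R_n = 65.25 kips/bolt. φR_n = 0.75 × (2×66.881 + 4×65.25) = 296.1 kips.
Block shear: shear path 2×[1.6875+2×2.0625] = 2×5.8125 in, A_gv = 8.7188, A_nv = 2×(5.8125 − 2.5×0.875)×0.75 = 5.4375 in²; tension across gage: (2.125 − 1×0.875)×0.75 = 0.9375 in². R_n = min(0.6×58×5.4375, 0.6×36×8.7188) + 1.0×58×0.9375 = min(189.23, 188.33) + 54.375 = 242.71 kips. φR_n = 0.75 × 242.71 = 182.0 kips.
Governing: min(214.7, 296.1, 182.0) = 182.0 kips → block shear.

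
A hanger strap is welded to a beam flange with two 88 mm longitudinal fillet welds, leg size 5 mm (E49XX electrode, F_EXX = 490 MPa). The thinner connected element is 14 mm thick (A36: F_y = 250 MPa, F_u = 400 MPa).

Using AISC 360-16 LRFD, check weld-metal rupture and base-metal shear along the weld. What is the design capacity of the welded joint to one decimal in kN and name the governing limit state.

Weld metal: throat = 0.707×5 = 3.535 mm, L = 2×88 = 176 mm. φR_n = 0.75 × 0.6 × 490 × 3.535 × 176 = 137.2 kN.
Base metal shear (14 mm plate): yield φR_n = 1.0×0.6×250×14×176 = 369.6 kN; rupture φR_n = 0.75×0.6×400×14×176 = 443.5 kN; take 369.6 kN (yield).
Governing: min(137.2, 369.6) = 137.2 kN → weld metal.

137.2 kN (weld metal governs)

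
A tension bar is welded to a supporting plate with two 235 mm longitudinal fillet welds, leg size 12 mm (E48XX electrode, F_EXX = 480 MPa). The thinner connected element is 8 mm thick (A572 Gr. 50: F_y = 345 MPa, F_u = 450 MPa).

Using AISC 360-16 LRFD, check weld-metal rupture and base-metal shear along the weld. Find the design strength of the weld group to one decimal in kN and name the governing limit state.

761.4 kN (base-metal shear governs)

Weld metal: throat = 0.707×12 = 8.484 mm, L = 2×235 = 470 mm. φR_n = 0.75 × 0.6 × 480 × 8.484 × 470 = 861.3 kN.
Base metal shear (8 mm plate): yield φR_n = 1.0×0.6×345×8×470 = 778.3 kN; rupture φR_n = 0.75×0.6×450×8×470 = 761.4 kN; take 761.4 kN (rupture).
Governing: min(861.3, 761.4) = 761.4 kN → base-metal shear.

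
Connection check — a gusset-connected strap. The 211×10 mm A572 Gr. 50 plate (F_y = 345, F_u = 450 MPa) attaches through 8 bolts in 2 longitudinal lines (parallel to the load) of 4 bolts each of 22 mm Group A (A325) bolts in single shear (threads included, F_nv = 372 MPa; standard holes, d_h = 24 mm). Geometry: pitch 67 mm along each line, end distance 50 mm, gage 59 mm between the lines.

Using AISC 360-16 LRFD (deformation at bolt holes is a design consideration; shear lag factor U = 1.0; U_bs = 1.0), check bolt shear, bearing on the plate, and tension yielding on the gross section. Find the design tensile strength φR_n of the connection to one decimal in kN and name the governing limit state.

655.2 kN (gross-section yield governs)

Bolt shear: A_b = π(22)²/4 = 380.13 mm². φR_n = 0.75 × 372 × 380.13 × 8 × 1 = 848.5 kN.
Bearing (10 mm plate, F_u = 450 MPa): end bolts L_c = 50 − 24/2 = 38, R_n = min(1.2×38×10×450, 2.4×22×10×450) = 205.2 kN/bolt; interior L_c = 67 − 24 = 43, R_n = 232.2 kN/bolt. φR_n = 0.75 × (2×205.2 + 6×232.2) = 1352.7 kN.
Tension yield (gross): A_g = 211×10 = 2110 mm². φR_n = 0.90 × 345 × 2110 = 655.2 kN.
Governing: min(848.5, 1352.7, 655.2) = 655.2 kN → gross-section yield.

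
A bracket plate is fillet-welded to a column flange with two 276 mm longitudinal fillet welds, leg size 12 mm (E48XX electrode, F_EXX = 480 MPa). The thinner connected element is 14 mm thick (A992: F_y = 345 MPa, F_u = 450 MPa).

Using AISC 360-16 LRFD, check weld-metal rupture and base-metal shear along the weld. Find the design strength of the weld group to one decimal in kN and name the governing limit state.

Weld metal: throat = 0.707×12 = 8.484 mm, L = 2×276 = 552 mm. φR_n = 0.75 × 0.6 × 480 × 8.484 × 552 = 1011.6 kN.
Base metal shear (14 mm plate): yield φR_n = 1.0×0.6×345×14×552 = 1599.7 kN; rupture φR_n = 0.75×0.6×450×14×552 = 1564.9 kN; take 1564.9 kN (rupture).
Governing: min(1011.6, 1564.9) = 1011.6 kN → weld metal.

1011.6 kN (weld metal governs)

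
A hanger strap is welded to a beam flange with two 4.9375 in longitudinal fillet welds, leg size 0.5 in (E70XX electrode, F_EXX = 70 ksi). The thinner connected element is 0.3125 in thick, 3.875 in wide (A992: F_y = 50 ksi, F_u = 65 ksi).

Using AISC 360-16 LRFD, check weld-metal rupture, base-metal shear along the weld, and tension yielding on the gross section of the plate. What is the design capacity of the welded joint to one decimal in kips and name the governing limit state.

54.5 kips (gross-section yield governs)

Weld metal: throat = 0.707×0.5 = 0.3535 in, L = 2×4.9375 = 9.875 in. φR_n = 0.75 × 0.6 × 70 × 0.3535 × 9.875 = 110.0 kips.
Base metal shear (0.3125 in plate): yield φR_n = 1.0×0.6×50×0.3125×9.875 = 92.6 kips; rupture φR_n = 0.75×0.6×65×0.3125×9.875 = 90.3 kips; take 90.3 kips (rupture).
Tension yield (gross): A_g = 3.875×0.3125 = 1.2109 in². φR_n = 0.90 × 50 × 1.2109 = 54.5 kips.
Governing: min(110.0, 90.3, 54.5) = 54.5 kips → gross-section yield.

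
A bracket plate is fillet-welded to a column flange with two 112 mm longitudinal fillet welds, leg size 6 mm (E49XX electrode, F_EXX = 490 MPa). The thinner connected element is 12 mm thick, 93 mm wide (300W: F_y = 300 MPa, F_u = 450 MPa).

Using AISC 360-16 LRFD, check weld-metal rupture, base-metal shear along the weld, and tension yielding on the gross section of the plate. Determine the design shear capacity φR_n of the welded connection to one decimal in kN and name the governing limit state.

209.5 kN (weld metal governs)

Weld metal: throat = 0.707×6 = 4.242 mm, L = 2×112 = 224 mm. φR_n = 0.75 × 0.6 × 490 × 4.242 × 224 = 209.5 kN.
Base metal shear (12 mm plate): yield φR_n = 1.0×0.6×300×12×224 = 483.8 kN; rupture φR_n = 0.75×0.6×450×12×224 = 544.3 kN; take 483.8 kN (yield).
Tension yield (gross): A_g = 93×12 = 1116 mm². φR_n = 0.90 × 300 × 1116 = 301.3 kN.
Governing: min(209.5, 483.8, 301.3) = 209.5 kN → weld metal.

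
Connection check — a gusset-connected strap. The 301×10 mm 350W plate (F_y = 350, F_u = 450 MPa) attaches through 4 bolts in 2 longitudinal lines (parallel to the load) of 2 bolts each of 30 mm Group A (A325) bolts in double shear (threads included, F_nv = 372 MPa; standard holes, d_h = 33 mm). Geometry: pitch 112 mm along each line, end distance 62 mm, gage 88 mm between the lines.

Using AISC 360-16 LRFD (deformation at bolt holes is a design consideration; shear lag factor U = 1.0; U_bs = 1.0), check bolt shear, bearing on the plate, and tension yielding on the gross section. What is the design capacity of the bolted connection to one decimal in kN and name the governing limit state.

Bolt shear: A_b = π(30)²/4 = 706.86 mm². φR_n = 0.75 × 372 × 706.86 × 4 × 2 = 1577.7 kN.
Bearing (10 mm plate, F_u = 450 MPa): end bolts L_c = 62 − 33/2 = 45.5, R_n = min(1.2×45.5×10×450, 2.4×30×10×450) = 245.7 kN/bolt; interior L_c = 112 − 33 = 79, R_n = 324 kN/bolt. φR_n = 0.75 × (2×245.7 + 2×324) = 854.6 kN.
Tension yield (gross): A_g = 301×10 = 3010 mm². φR_n = 0.90 × 350 × 3010 = 948.2 kN.
Governing: min(1577.7, 854.6, 948.2) = 854.6 kN → bearing.

854.6 kN (bearing governs)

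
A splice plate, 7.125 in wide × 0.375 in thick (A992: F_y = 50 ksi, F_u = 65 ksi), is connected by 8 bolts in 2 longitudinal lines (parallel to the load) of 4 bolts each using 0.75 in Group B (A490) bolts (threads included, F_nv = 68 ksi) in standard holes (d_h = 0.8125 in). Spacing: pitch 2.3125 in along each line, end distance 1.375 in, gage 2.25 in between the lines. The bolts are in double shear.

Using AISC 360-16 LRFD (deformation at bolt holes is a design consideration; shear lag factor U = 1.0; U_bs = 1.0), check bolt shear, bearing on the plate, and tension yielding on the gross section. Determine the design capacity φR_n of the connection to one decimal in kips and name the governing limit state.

120.2 kips (gross-section yield governs)

Bolt shear: A_b = π(0.75)²/4 = 0.44179 in². φR_n = 0.75 × 68 × 0.44179 × 8 × 2 = 360.5 kips.
Bearing (0.375 in plate, F_u = 65 ksi): end bolts L_c = 1.375 − 0.8125/2 = 0.96875, R_n = min(1.2×0.96875×0.375×65, 2.4×0.75×0.375×65) = 28.336 kips/bolt; interior L_c = 2.3125 − 0.8125 = 1.5, R_n = 43.875 kips/bolt. φR_n = 0.75 × (2×28.336 + 6×43.875) = 239.9 kips.
Tension yield (gross): A_g = 7.125×0.375 = 2.6719 in². φR_n = 0.90 × 50 × 2.6719 = 120.2 kips.
Governing: min(360.5, 239.9, 120.2) = 120.2 kips → gross-section yield.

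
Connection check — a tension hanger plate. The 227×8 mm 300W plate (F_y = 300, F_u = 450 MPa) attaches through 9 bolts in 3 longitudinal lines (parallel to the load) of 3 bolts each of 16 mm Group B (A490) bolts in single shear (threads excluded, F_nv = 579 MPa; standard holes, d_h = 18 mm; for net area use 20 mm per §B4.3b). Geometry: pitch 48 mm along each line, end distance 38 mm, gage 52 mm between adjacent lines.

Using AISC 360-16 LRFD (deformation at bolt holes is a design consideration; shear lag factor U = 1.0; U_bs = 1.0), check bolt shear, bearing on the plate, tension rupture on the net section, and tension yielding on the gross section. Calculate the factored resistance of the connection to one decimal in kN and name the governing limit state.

450.9 kN (net-section rupture governs)

Bolt shear: A_b = π(16)²/4 = 201.06 mm². φR_n = 0.75 × 579 × 201.06 × 9 × 1 = 785.8 kN.
Bearing (8 mm plate, F_u = 450 MPa): end bolts L_c = 38 − 18/2 = 29, R_n = min(1.2×29×8×450, 2.4×16×8×450) = 125.28 kN/bolt; interior L_c = 48 − 18 = 30, R_n = 129.6 kN/bolt. φR_n = 0.75 × (3×125.28 + 6×129.6) = 865.1 kN.
Tension rupture (net): A_n = (227 − 3×20)×8 = 1336 mm² (U = 1.0, A_e = A_n). φR_n = 0.75 × 450 × 1336 = 450.9 kN.
Tension yield (gross): A_g = 227×8 = 1816 mm². φR_n = 0.90 × 300 × 1816 = 490.3 kN.
Governing: min(785.8, 865.1, 450.9, 490.3) = 450.9 kN → net-section rupture.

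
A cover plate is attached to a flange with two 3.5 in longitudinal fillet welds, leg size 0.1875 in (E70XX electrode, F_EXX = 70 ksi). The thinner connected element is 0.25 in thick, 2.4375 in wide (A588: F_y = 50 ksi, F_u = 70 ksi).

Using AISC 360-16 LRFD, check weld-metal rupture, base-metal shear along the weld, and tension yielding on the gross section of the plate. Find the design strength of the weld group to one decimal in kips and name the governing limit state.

27.4 kips (gross-section yield governs)

Weld metal: throat = 0.707×0.1875 = 0.13256 in, L = 2×3.5 = 7 in. φR_n = 0.75 × 0.6 × 70 × 0.13256 × 7 = 29.2 kips.
Base metal shear (0.25 in plate): yield φR_n = 1.0×0.6×50×0.25×7 = 52.5 kips; rupture φR_n = 0.75×0.6×70×0.25×7 = 55.1 kips; take 52.5 kips (yield).
Tension yield (gross): A_g = 2.4375×0.25 = 0.60938 in². φR_n = 0.90 × 50 × 0.60938 = 27.4 kips.
Governing: min(29.2, 52.5, 27.4) = 27.4 kips → gross-section yield.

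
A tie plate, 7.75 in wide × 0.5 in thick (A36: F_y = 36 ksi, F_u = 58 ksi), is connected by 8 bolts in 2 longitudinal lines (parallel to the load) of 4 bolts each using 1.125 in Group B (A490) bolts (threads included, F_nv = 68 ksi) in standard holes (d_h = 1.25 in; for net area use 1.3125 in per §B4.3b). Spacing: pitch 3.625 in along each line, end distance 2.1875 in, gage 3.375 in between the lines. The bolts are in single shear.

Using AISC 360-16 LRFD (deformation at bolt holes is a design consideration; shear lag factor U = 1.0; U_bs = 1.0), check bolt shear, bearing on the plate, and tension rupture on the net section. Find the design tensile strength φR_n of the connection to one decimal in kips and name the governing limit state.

Bolt shear: A_b = π(1.125)²/4 = 0.99402 in². φR_n = 0.75 × 68 × 0.99402 × 8 × 1 = 405.6 kips.
Bearing (0.5 in plate, F_u = 58 ksi): end bolts L_c = 2.1875 − 1.25/2 = 1.5625, R_n = min(1.2×1.5625×0.5×58, 2.4×1.125×0.5×58) = 54.375 kips/bolt; interior L_c = 3.625 − 1.25 = 2.375, R_n = 78.3 kips/bolt. φR_n = 0.75 × (2×54.375 + 6×78.3) = 433.9 kips.
Tension rupture (net): A_n = (7.75 − 2×1.3125)×0.5 = 2.5625 in² (U = 1.0, A_e = A_n). φR_n = 0.75 × 58 × 2.5625 = 111.5 kips.
Governing: min(405.6, 433.9, 111.5) = 111.5 kips → net-section rupture.

111.5 kips (net-section rupture governs)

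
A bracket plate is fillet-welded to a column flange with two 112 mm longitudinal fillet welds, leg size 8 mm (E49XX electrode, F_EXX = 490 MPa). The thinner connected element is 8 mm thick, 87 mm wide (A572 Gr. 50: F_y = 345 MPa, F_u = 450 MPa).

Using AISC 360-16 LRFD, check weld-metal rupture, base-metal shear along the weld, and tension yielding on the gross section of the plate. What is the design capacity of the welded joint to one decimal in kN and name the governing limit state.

Weld metal: throat = 0.707×8 = 5.656 mm, L = 2×112 = 224 mm. φR_n = 0.75 × 0.6 × 490 × 5.656 × 224 = 279.4 kN.
Base metal shear (8 mm plate): yield φR_n = 1.0×0.6×345×8×224 = 370.9 kN; rupture φR_n = 0.75×0.6×450×8×224 = 362.9 kN; take 362.9 kN (rupture).
Tension yield (gross): A_g = 87×8 = 696 mm². φR_n = 0.90 × 345 × 696 = 216.1 kN.
Governing: min(279.4, 362.9, 216.1) = 216.1 kN → gross-section yield.

216.1 kN (gross-section yield governs)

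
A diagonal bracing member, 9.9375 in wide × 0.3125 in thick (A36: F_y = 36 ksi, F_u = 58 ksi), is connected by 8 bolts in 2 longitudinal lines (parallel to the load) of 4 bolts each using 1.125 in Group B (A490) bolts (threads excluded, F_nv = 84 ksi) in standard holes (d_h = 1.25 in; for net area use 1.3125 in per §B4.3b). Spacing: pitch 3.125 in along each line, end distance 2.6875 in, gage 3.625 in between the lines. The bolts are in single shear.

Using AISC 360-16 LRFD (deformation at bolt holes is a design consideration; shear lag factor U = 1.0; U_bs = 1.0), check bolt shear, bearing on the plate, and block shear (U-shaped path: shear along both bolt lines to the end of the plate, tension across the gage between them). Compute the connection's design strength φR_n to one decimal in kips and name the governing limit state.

153.3 kips (block shear governs)

Bolt shear: A_b = π(1.125)²/4 = 0.99402 in². φR_n = 0.75 × 84 × 0.99402 × 8 × 1 = 501.0 kips.
Bearing (0.3125 in plate, F_u = 58 ksi): end bolts L_c = 2.6875 − 1.25/2 = 2.0625, R_n = min(1.2×2.0625×0.3125×58, 2.4×1.125×0.3125×58) = 44.859 kips/bolt; interior L_c = 3.125 − 1.25 = 1.875, R_n = 40.781 kips/bolt. φR_n = 0.75 × (2×44.859 + 6×40.781) = 250.8 kips.
Block shear: shear path 2×[2.6875+3×3.125] = 2×12.0625 in, A_gv = 7.5391, A_nv = 2×(12.0625 − 3.5×1.3125)×0.3125 = 4.668 in²; tension across gage: (3.625 − 1×1.3125)×0.3125 = 0.72266 in². R_n = min(0.6×58×4.668, 0.6×36×7.5391) + 1.0×58×0.72266 = min(162.45, 162.84) + 41.914 = 204.36 kips. φR_n = 0.75 × 204.36 = 153.3 kips.
Governing: min(501.0, 250.8, 153.3) = 153.3 kips → block shear.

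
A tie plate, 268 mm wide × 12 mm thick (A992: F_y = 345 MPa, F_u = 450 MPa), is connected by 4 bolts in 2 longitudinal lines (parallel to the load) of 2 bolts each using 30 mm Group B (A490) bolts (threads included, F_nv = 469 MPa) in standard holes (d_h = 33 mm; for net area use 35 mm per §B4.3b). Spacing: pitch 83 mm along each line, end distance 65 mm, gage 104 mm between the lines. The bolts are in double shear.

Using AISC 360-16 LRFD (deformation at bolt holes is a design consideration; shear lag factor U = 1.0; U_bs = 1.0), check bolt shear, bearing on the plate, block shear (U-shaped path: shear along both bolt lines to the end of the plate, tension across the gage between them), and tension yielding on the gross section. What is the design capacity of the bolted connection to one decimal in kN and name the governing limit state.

743.6 kN (block shear governs)

Bolt shear: A_b = π(30)²/4 = 706.86 mm². φR_n = 0.75 × 469 × 706.86 × 4 × 2 = 1989.1 kN.
Bearing (12 mm plate, F_u = 450 MPa): end bolts L_c = 65 − 33/2 = 48.5, R_n = min(1.2×48.5×12×450, 2.4×30×12×450) = 314.28 kN/bolt; interior L_c = 83 − 33 = 50, R_n = 324 kN/bolt. φR_n = 0.75 × (2×314.28 + 2×324) = 957.4 kN.
Block shear: shear path 2×[65+1×83] = 2×148 mm, A_gv = 3552, A_nv = 2×(148 − 1.5×35)×12 = 2292 mm²; tension across gage: (104 − 1×35)×12 = 828 mm². R_n = min(0.6×450×2292, 0.6×345×3552) + 1.0×450×828 = min(618.84, 735.26) + 372.6 = 991.44 kN. φR_n = 0.75 × 991.44 = 743.6 kN.
Tension yield (gross): A_g = 268×12 = 3216 mm². φR_n = 0.90 × 345 × 3216 = 998.6 kN.
Governing: min(1989.1, 957.4, 743.6, 998.6) = 743.6 kN → block shear.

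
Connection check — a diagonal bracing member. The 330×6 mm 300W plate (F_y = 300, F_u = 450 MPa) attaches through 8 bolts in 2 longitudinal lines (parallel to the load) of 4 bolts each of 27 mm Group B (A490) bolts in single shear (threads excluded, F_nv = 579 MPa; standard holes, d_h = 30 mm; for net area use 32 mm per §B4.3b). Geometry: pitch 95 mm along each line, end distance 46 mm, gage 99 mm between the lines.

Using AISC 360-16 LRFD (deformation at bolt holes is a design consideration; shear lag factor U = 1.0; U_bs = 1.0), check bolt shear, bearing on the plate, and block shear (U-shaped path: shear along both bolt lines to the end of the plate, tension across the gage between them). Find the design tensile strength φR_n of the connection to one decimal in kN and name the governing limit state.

667.8 kN (block shear governs)

Bolt shear: A_b = π(27)²/4 = 572.56 mm². φR_n = 0.75 × 579 × 572.56 × 8 × 1 = 1989.1 kN.
Bearing (6 mm plate, F_u = 450 MPa): end bolts L_c = 46 − 30/2 = 31, R_n = min(1.2×31×6×450, 2.4×27×6×450) = 100.44 kN/bolt; interior L_c = 95 − 30 = 65, R_n = 174.96 kN/bolt. φR_n = 0.75 × (2×100.44 + 6×174.96) = 938.0 kN.
Block shear: shear path 2×[46+3×95] = 2×331 mm, A_gv = 3972, A_nv = 2×(331 − 3.5×32)×6 = 2628 mm²; tension across gage: (99 − 1×32)×6 = 402 mm². R_n = min(0.6×450×2628, 0.6×300×3972) + 1.0×450×402 = min(709.56, 714.96) + 180.9 = 890.46 kN. φR_n = 0.75 × 890.46 = 667.8 kN.
Governing: min(1989.1, 938.0, 667.8) = 667.8 kN → block shear.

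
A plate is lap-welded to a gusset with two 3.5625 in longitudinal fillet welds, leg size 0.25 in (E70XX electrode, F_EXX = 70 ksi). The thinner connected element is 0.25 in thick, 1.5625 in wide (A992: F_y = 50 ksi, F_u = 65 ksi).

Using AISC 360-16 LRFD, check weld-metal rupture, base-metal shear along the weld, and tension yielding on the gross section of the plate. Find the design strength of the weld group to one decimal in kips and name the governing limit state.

17.6 kips (gross-section yield governs)

Weld metal: throat = 0.707×0.25 = 0.17675 in, L = 2×3.5625 = 7.125 in. φR_n = 0.75 × 0.6 × 70 × 0.17675 × 7.125 = 39.7 kips.
Base metal shear (0.25 in plate): yield φR_n = 1.0×0.6×50×0.25×7.125 = 53.4 kips; rupture φR_n = 0.75×0.6×65×0.25×7.125 = 52.1 kips; take 52.1 kips (rupture).
Tension yield (gross): A_g = 1.5625×0.25 = 0.39063 in². φR_n = 0.90 × 50 × 0.39063 = 17.6 kips.
Governing: min(39.7, 52.1, 17.6) = 17.6 kips → gross-section yield.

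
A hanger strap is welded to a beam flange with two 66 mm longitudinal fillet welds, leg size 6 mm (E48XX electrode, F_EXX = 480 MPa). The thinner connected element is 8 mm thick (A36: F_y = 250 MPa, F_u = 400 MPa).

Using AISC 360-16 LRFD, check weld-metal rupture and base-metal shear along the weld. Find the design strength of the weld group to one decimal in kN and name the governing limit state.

120.9 kN (weld metal governs)

Weld metal: throat = 0.707×6 = 4.242 mm, L = 2×66 = 132 mm. φR_n = 0.75 × 0.6 × 480 × 4.242 × 132 = 120.9 kN.
Base metal shear (8 mm plate): yield φR_n = 1.0×0.6×250×8×132 = 158.4 kN; rupture φR_n = 0.75×0.6×400×8×132 = 190.1 kN; take 158.4 kN (yield).
Governing: min(120.9, 158.4) = 120.9 kN → weld metal.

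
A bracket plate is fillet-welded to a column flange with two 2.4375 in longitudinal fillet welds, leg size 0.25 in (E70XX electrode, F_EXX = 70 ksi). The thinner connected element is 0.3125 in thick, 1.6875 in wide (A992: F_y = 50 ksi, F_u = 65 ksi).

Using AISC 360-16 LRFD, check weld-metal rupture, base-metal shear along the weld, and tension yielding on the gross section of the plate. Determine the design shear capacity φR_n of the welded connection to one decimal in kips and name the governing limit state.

Weld metal: throat = 0.707×0.25 = 0.17675 in, L = 2×2.4375 = 4.875 in. φR_n = 0.75 × 0.6 × 70 × 0.17675 × 4.875 = 27.1 kips.
Base metal shear (0.3125 in plate): yield φR_n = 1.0×0.6×50×0.3125×4.875 = 45.7 kips; rupture φR_n = 0.75×0.6×65×0.3125×4.875 = 44.6 kips; take 44.6 kips (rupture).
Tension yield (gross): A_g = 1.6875×0.3125 = 0.52734 in². φR_n = 0.90 × 50 × 0.52734 = 23.7 kips.
Governing: min(27.1, 44.6, 23.7) = 23.7 kips → gross-section yield.

23.7 kips (gross-section yield governs)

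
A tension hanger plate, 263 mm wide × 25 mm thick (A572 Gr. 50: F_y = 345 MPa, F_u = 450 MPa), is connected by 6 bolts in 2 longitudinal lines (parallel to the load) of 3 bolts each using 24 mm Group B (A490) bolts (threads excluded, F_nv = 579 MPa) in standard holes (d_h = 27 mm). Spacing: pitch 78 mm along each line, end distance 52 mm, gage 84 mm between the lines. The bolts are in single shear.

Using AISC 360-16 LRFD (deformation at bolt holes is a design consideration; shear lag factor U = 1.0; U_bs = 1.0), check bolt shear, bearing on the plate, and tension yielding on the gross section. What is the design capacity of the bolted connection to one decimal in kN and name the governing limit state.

1178.7 kN (bolt shear governs)

Bolt shear: A_b = π(24)²/4 = 452.39 mm². φR_n = 0.75 × 579 × 452.39 × 6 × 1 = 1178.7 kN.
Bearing (25 mm plate, F_u = 450 MPa): end bolts L_c = 52 − 27/2 = 38.5, R_n = min(1.2×38.5×25×450, 2.4×24×25×450) = 519.75 kN/bolt; interior L_c = 78 − 27 = 51, R_n = 648 kN/bolt. φR_n = 0.75 × (2×519.75 + 4×648) = 2723.6 kN.
Tension yield (gross): A_g = 263×25 = 6575 mm². φR_n = 0.90 × 345 × 6575 = 2041.5 kN.
Governing: min(1178.7, 2723.6, 2041.5) = 1178.7 kN → bolt shear.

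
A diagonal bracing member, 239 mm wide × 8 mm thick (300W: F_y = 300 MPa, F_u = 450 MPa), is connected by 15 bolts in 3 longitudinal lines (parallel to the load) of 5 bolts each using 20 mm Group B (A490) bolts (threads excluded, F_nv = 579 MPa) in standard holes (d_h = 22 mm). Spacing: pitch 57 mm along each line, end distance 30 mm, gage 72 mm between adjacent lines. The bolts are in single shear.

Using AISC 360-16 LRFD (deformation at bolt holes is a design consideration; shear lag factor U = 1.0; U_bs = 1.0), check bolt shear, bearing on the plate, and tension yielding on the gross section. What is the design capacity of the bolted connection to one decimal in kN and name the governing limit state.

516.2 kN (gross-section yield governs)

Bolt shear: A_b = π(20)²/4 = 314.16 mm². φR_n = 0.75 × 579 × 314.16 × 15 × 1 = 2046.4 kN.
Bearing (8 mm plate, F_u = 450 MPa): end bolts L_c = 30 − 22/2 = 19, R_n = min(1.2×19×8×450, 2.4×20×8×450) = 82.08 kN/bolt; interior L_c = 57 − 22 = 35, R_n = 151.2 kN/bolt. φR_n = 0.75 × (3×82.08 + 12×151.2) = 1545.5 kN.
Tension yield (gross): A_g = 239×8 = 1912 mm². φR_n = 0.90 × 300 × 1912 = 516.2 kN.
Governing: min(2046.4, 1545.5, 516.2) = 516.2 kN → gross-section yield.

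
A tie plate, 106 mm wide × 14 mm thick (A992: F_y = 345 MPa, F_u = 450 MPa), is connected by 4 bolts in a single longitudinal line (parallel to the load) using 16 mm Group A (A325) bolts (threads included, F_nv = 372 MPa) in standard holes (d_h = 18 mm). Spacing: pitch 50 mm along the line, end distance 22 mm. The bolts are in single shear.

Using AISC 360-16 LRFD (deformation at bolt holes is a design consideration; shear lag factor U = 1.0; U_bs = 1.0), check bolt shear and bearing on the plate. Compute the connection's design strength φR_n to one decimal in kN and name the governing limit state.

Bolt shear: A_b = π(16)²/4 = 201.06 mm². φR_n = 0.75 × 372 × 201.06 × 4 × 1 = 224.4 kN.
Bearing (14 mm plate, F_u = 450 MPa): end bolts L_c = 22 − 18/2 = 13, R_n = min(1.2×13×14×450, 2.4×16×14×450) = 98.28 kN/bolt; interior L_c = 50 − 18 = 32, R_n = 241.92 kN/bolt. φR_n = 0.75 × (1×98.28 + 3×241.92) = 618.0 kN.
Governing: min(224.4, 618.0) = 224.4 kN → bolt shear.

224.4 kN (bolt shear governs)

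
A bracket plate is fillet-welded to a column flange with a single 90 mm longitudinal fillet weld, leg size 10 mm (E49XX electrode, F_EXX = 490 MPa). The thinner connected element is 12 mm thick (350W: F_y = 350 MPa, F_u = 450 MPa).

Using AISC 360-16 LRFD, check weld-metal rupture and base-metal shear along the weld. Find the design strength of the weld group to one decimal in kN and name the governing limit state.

Weld metal: throat = 0.707×10 = 7.07 mm, L = 90 mm. φR_n = 0.75 × 0.6 × 490 × 7.07 × 90 = 140.3 kN.
Base metal shear (12 mm plate): yield φR_n = 1.0×0.6×350×12×90 = 226.8 kN; rupture φR_n = 0.75×0.6×450×12×90 = 218.7 kN; take 218.7 kN (rupture).
Governing: min(140.3, 218.7) = 140.3 kN → weld metal.

140.3 kN (weld metal governs)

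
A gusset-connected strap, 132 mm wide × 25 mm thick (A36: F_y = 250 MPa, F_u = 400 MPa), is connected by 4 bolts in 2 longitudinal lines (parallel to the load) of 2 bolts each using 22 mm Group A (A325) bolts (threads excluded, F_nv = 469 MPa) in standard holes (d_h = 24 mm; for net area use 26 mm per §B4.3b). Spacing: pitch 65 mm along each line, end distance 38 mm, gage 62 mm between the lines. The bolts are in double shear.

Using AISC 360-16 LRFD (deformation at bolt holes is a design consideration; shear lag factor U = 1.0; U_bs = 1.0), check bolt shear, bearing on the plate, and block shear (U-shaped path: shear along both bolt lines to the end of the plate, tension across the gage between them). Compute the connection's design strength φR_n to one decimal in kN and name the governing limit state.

846.0 kN (block shear governs)

Bolt shear: A_b = π(22)²/4 = 380.13 mm². φR_n = 0.75 × 469 × 380.13 × 4 × 2 = 1069.7 kN.
Bearing (25 mm plate, F_u = 400 MPa): end bolts L_c = 38 − 24/2 = 26, R_n = min(1.2×26×25×400, 2.4×22×25×400) = 312 kN/bolt; interior L_c = 65 − 24 = 41, R_n = 492 kN/bolt. φR_n = 0.75 × (2×312 + 2×492) = 1206.0 kN.
Block shear: shear path 2×[38+1×65] = 2×103 mm, A_gv = 5150, A_nv = 2×(103 − 1.5×26)×25 = 3200 mm²; tension across gage: (62 − 1×26)×25 = 900 mm². R_n = min(0.6×400×3200, 0.6×250×5150) + 1.0×400×900 = min(768, 772.5) + 360 = 1128 kN. φR_n = 0.75 × 1128 = 846.0 kN.
Governing: min(1069.7, 1206.0, 846.0) = 846.0 kN → block shear.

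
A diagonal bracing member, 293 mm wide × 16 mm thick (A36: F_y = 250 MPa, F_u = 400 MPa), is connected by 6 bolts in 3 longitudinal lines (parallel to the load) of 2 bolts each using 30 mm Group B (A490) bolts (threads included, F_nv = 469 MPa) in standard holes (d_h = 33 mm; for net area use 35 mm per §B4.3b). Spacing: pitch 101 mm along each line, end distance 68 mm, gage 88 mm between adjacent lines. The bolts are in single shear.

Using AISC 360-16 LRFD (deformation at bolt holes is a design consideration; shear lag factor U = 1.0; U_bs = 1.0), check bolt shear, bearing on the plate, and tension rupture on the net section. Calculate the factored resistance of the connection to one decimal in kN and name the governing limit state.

902.4 kN (net-section rupture governs)

Bolt shear: A_b = π(30)²/4 = 706.86 mm². φR_n = 0.75 × 469 × 706.86 × 6 × 1 = 1491.8 kN.
Bearing (16 mm plate, F_u = 400 MPa): end bolts L_c = 68 − 33/2 = 51.5, R_n = min(1.2×51.5×16×400, 2.4×30×16×400) = 395.52 kN/bolt; interior L_c = 101 − 33 = 68, R_n = 460.8 kN/bolt. φR_n = 0.75 × (3×395.52 + 3×460.8) = 1926.7 kN.
Tension rupture (net): A_n = (293 − 3×35)×16 = 3008 mm² (U = 1.0, A_e = A_n). φR_n = 0.75 × 400 × 3008 = 902.4 kN.
Governing: min(1491.8, 1926.7, 902.4) = 902.4 kN → net-section rupture.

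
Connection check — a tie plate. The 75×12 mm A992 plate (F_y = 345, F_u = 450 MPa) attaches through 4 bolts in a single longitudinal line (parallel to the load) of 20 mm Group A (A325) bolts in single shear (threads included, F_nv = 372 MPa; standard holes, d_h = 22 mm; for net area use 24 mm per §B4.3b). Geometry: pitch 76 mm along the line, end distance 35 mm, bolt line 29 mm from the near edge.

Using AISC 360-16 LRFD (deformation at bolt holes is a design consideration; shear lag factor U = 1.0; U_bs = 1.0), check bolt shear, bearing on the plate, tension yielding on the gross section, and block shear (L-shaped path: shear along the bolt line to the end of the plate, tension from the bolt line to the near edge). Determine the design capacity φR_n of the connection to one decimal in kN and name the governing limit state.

279.5 kN (gross-section yield governs)

Bolt shear: A_b = π(20)²/4 = 314.16 mm². φR_n = 0.75 × 372 × 314.16 × 4 × 1 = 350.6 kN.
Bearing (12 mm plate, F_u = 450 MPa): end bolts L_c = 35 − 22/2 = 24, R_n = min(1.2×24×12×450, 2.4×20×12×450) = 155.52 kN/bolt; interior L_c = 76 − 22 = 54, R_n = 259.2 kN/bolt. φR_n = 0.75 × (1×155.52 + 3×259.2) = 699.8 kN.
Tension yield (gross): A_g = 75×12 = 900 mm². φR_n = 0.90 × 345 × 900 = 279.5 kN.
Block shear: shear path 1×[35+3×76] = 1×263 mm, A_gv = 3156, A_nv = 1×(263 − 3.5×24)×12 = 2148 mm²; tension to near edge: (29 − 0.5×24)×12 = 204 mm². R_n = min(0.6×450×2148, 0.6×345×3156) + 1.0×450×204 = min(579.96, 653.29) + 91.8 = 671.76 kN. φR_n = 0.75 × 671.76 = 503.8 kN.
Governing: min(350.6, 699.8, 279.5, 503.8) = 279.5 kN → gross-section yield.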